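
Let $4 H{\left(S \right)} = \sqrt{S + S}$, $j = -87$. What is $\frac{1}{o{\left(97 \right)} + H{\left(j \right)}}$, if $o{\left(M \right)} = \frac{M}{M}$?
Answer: $\frac{8}{95} - \frac{2 i \sqrt{174}}{95} \approx 0.084211 - 0.2777 i$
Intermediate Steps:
$o{\left(M \right)} = 1$
$H{\left(S \right)} = \frac{\sqrt{2} \sqrt{S}}{4}$ ($H{\left(S \right)} = \frac{\sqrt{S + S}}{4} = \frac{\sqrt{2 S}}{4} = \frac{\sqrt{2} \sqrt{S}}{4}$)
$\frac{1}{o{\left(97 \right)} + H{\left(j \right)}} = \frac{1}{1 + \frac{\sqrt{2} \sqrt{-87}}{4}} = \frac{1}{1 + \frac{\sqrt{2} i \sqrt{87}}{4}} = \frac{1}{1 + \frac{i \sqrt{174}}{4}}$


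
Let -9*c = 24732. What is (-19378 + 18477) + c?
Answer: -3649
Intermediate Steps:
c = -2748 (c = -⅑*24732 = -2748)
(-19378 + 18477) + c = (-19378 + 18477) - 2748 = -901 - 2748 = -3649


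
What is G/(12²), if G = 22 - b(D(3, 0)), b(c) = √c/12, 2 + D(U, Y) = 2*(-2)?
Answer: 11/72 - I*√6/1728 ≈ 0.15278 - 0.0014175*I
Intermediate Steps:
D(U, Y) = -6 (D(U, Y) = -2 + 2*(-2) = -2 - 4 = -6)
b(c) = √c/12
G = 22 - I*√6/12 (G = 22 - √(-6)/12 = 22 - I*√6/12 ≈ 22.0 - 0.20412*I)
G/(12²) = (22 - I*√6/12)/(12²) = (22 - I*√6/12)/144 = (22 - I*√6/12)*(1/144) = 11/72 - I*√6/1728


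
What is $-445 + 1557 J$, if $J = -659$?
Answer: $-1026508$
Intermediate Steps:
$-445 + 1557 J = -445 + 1557 \left(-659\right) = -445 - 1026063 = -1026508$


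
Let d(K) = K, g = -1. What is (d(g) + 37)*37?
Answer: 1332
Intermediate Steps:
(d(g) + 37)*37 = (-1 + 37)*37 = 36*37 = 1332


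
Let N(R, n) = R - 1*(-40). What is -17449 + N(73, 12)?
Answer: -17336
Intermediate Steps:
N(R, n) = 40 + R (N(R, n) = R + 40 = 40 + R)
-17449 + N(73, 12) = -17449 + (40 + 73) = -17449 + 113 = -17336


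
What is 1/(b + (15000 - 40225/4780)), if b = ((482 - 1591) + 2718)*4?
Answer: 956/20484771 ≈ 4.6669e-5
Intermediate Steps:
b = 6436 (b = (-1109 + 2718)*4 = 1609*4 = 6436)
1/(b + (15000 - 40225/4780)) = 1/(6436 + (15000 - 40225/4780)) = 1/(6436 + (15000 - 40225*1/4780)) = 1/(6436 + (15000 - 8045/956)) = 1/(6436 + 14331955/956) = 1/(20484771/956) = 956/20484771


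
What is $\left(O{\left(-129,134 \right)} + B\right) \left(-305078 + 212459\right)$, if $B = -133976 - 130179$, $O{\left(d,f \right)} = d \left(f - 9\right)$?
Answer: $25959253320$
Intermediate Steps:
$O{\left(d,f \right)} = d \left(-9 + f\right)$
$B = -264155$
$\left(O{\left(-129,134 \right)} + B\right) \left(-305078 + 212459\right) = \left(- 129 \left(-9 + 134\right) - 264155\right) \left(-305078 + 212459\right) = \left(\left(-129\right) 125 - 264155\right) \left(-92619\right) = \left(-16125 - 264155\right) \left(-92619\right) = \left(-280280\right) \left(-92619\right) = 25959253320$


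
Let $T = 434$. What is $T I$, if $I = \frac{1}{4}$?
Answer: $\frac{217}{2} \approx 108.5$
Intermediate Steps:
$I = \frac{1}{4} \approx 0.25$
$T I = 434 \cdot \frac{1}{4} = \frac{217}{2}$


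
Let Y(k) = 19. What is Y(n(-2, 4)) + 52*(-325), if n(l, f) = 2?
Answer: -16881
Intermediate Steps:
Y(n(-2, 4)) + 52*(-325) = 19 + 52*(-325) = 19 - 16900 = -16881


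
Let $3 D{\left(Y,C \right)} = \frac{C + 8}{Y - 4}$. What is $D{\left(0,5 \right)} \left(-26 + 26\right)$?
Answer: $0$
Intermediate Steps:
$D{\left(Y,C \right)} = \frac{8 + C}{3 \left(-4 + Y\right)}$ ($D{\left(Y,C \right)} = \frac{\left(C + 8\right) \frac{1}{Y - 4}}{3} = \frac{\left(8 + C\right) \frac{1}{-4 + Y}}{3} = \frac{\frac{1}{-4 + Y} \left(8 + C\right)}{3} = \frac{8 + C}{3 \left(-4 + Y\right)}$)
$D{\left(0,5 \right)} \left(-26 + 26\right) = \frac{8 + 5}{3 \left(-4 + 0\right)} \left(-26 + 26\right) = \frac{1}{3} \frac{1}{-4} \cdot 13 \cdot 0 = \frac{1}{3} \left(- \frac{1}{4}\right) 13 \cdot 0 = \left(- \frac{13}{12}\right) 0 = 0$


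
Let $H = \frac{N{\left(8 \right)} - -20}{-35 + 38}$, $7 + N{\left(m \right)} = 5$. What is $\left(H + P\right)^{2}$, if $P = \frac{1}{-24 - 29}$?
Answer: $\frac{100489}{2809} \approx 35.774$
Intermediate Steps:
$N{\left(m \right)} = -2$ ($N{\left(m \right)} = -7 + 5 = -2$)
$P = - \frac{1}{53}$ ($P = \frac{1}{-53} = - \frac{1}{53} \approx -0.018868$)
$H = 6$ ($H = \frac{-2 - -20}{-35 + 38} = \frac{-2 + \left(-9 + 29\right)}{3} = \left(-2 + 20\right) \frac{1}{3} = 18 \cdot \frac{1}{3} = 6$)
$\left(H + P\right)^{2} = \left(6 - \frac{1}{53}\right)^{2} = \left(\frac{317}{53}\right)^{2} = \frac{100489}{2809}$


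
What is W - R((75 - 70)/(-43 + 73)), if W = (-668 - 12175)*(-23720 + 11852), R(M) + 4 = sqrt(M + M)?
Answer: 152420728 - sqrt(3)/3 ≈ 1.5242e+8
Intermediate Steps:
R(M) = -4 + sqrt(2)*sqrt(M) (R(M) = -4 + sqrt(M + M) = -4 + sqrt(2*M) = -4 + sqrt(2)*sqrt(M))
W = 152420724 (W = -12843*(-11868) = 152420724)
W - R((75 - 70)/(-43 + 73)) = 152420724 - (-4 + sqrt(2)*sqrt((75 - 70)/(-43 + 73))) = 152420724 - (-4 + sqrt(2)*sqrt(5/30)) = 152420724 - (-4 + sqrt(2)*sqrt(5*(1/30))) = 152420724 - (-4 + sqrt(2)*sqrt(1/6)) = 152420724 - (-4 + sqrt(2)*(sqrt(6)/6)) = 152420724 - (-4 + sqrt(3)/3) = 152420724 + (4 - sqrt(3)/3) = 152420728 - sqrt(3)/3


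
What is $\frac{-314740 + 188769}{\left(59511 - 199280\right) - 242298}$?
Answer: $\frac{125971}{382067} \approx 0.32971$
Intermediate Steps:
$\frac{-314740 + 188769}{\left(59511 - 199280\right) - 242298} = - \frac{125971}{\left(59511 - 199280\right) - 242298} = - \frac{125971}{-139769 - 242298} = - \frac{125971}{-382067} = \left(-125971\right) \left(- \frac{1}{382067}\right) = \frac{125971}{382067}$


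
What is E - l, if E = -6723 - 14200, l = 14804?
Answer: -35727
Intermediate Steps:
E = -20923
E - l = -20923 - 1*14804 = -20923 - 14804 = -35727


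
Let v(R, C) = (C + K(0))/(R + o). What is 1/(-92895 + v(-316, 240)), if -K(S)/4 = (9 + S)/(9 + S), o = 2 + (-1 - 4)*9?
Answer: -359/33349541 ≈ -1.0765e-5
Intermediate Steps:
o = -43 (o = 2 - 5*9 = 2 - 45 = -43)
K(S) = -4 (K(S) = -4*(9 + S)/(9 + S) = -4*1 = -4)
v(R, C) = (-4 + C)/(-43 + R) (v(R, C) = (C - 4)/(R - 43) = (-4 + C)/(-43 + R))
1/(-92895 + v(-316, 240)) = 1/(-92895 + (-4 + 240)/(-43 - 316)) = 1/(-92895 + 236/(-359)) = 1/(-92895 - 1/359*236) = 1/(-92895 - 236/359) = 1/(-33349541/359) = -359/33349541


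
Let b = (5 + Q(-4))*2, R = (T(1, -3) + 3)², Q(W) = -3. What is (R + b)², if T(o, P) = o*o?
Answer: 400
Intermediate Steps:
T(o, P) = o²
R = 16 (R = (1² + 3)² = (1 + 3)² = 4² = 16)
b = 4 (b = (5 - 3)*2 = 2*2 = 4)
(R + b)² = (16 + 4)² = 20² = 400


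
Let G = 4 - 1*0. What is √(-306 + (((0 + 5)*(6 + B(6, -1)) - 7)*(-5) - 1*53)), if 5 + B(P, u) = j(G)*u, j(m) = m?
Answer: I*√249 ≈ 15.78*I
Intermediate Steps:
G = 4 (G = 4 + 0 = 4)
B(P, u) = -5 + 4*u
√(-306 + (((0 + 5)*(6 + B(6, -1)) - 7)*(-5) - 1*53)) = √(-306 + (((0 + 5)*(6 + (-5 + 4*(-1))) - 7)*(-5) - 1*53)) = √(-306 + ((5*(6 + (-5 - 4)) - 7)*(-5) - 53)) = √(-306 + ((5*(6 - 9) - 7)*(-5) - 53)) = √(-306 + ((5*(-3) - 7)*(-5) - 53)) = √(-306 + ((-15 - 7)*(-5) - 53)) = √(-306 + (-22*(-5) - 53)) = √(-306 + (110 - 53)) = √(-306 + 57) = √(-249) = I*√249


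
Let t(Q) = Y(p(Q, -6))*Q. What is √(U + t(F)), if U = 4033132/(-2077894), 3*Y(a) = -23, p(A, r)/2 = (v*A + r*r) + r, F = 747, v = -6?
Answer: I*√126201656140105/148421 ≈ 75.69*I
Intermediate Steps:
p(A, r) = -12*A + 2*r + 2*r² (p(A, r) = 2*((-6*A + r*r) + r) = 2*((-6*A + r²) + r) = 2*((r² - 6*A) + r) = 2*(r + r² - 6*A) = -12*A + 2*r + 2*r²)
Y(a) = -23/3 (Y(a) = (⅓)*(-23) = -23/3)
t(Q) = -23*Q/3
U = -2016566/1038947 (U = 4033132*(-1/2077894) = -2016566/1038947 ≈ -1.9410)
√(U + t(F)) = √(-2016566/1038947 - 23/3*747) = √(-2016566/1038947 - 5727) = √(-5952066035/1038947) = I*√126201656140105/148421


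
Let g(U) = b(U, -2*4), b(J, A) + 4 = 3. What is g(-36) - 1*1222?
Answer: -1223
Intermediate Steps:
b(J, A) = -1 (b(J, A) = -4 + 3 = -1)
g(U) = -1
g(-36) - 1*1222 = -1 - 1*1222 = -1 - 1222 = -1223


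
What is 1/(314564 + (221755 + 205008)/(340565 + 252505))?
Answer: 593070/186558898243 ≈ 3.1790e-6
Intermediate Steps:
1/(314564 + (221755 + 205008)/(340565 + 252505)) = 1/(314564 + 426763/593070) = 1/(186558898243/593070) = 593070/186558898243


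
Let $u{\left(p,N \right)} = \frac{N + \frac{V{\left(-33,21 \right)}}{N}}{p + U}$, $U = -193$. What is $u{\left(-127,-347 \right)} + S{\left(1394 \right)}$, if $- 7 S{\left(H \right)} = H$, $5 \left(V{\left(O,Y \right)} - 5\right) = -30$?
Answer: $- \frac{19243363}{97160} \approx -198.06$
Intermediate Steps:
$V{\left(O,Y \right)} = -1$ ($V{\left(O,Y \right)} = 5 + \frac{1}{5} \left(-30\right) = 5 - 6 = -1$)
$S{\left(H \right)} = - \frac{H}{7}$
$u{\left(p,N \right)} = \frac{N - \frac{1}{N}}{-193 + p}$ ($u{\left(p,N \right)} = \frac{N - \frac{1}{N}}{p - 193} = \frac{N - \frac{1}{N}}{-193 + p}$)
$u{\left(-127,-347 \right)} + S{\left(1394 \right)} = \frac{-1 + \left(-347\right)^{2}}{\left(-347\right) \left(-193 - 127\right)} - \frac{1394}{7} = - \frac{-1 + 120409}{347 \left(-320\right)} - \frac{1394}{7} = \left(- \frac{1}{347}\right) \left(- \frac{1}{320}\right) 120408 - \frac{1394}{7} = \frac{15051}{13880} - \frac{1394}{7} = - \frac{19243363}{97160}$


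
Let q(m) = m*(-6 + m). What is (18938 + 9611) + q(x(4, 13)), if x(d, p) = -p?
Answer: 28796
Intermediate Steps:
(18938 + 9611) + q(x(4, 13)) = (18938 + 9611) + (-1*13)*(-6 - 1*13) = 28549 - 13*(-6 - 13) = 28549 - 13*(-19) = 28549 + 247 = 28796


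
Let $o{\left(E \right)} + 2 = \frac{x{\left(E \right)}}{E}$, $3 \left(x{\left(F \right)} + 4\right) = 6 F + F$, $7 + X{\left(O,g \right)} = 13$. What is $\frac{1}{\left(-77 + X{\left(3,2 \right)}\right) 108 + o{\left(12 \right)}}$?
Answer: $- \frac{1}{7668} \approx -0.00013041$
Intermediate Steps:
$X{\left(O,g \right)} = 6$ ($X{\left(O,g \right)} = -7 + 13 = 6$)
$x{\left(F \right)} = -4 + \frac{7 F}{3}$ ($x{\left(F \right)} = -4 + \frac{6 F + F}{3} = -4 + \frac{7 F}{3}$)
$o{\left(E \right)} = -2 + \frac{-4 + \frac{7 E}{3}}{E}$
$\frac{1}{\left(-77 + X{\left(3,2 \right)}\right) 108 + o{\left(12 \right)}} = \frac{1}{\left(-77 + 6\right) 108 + \frac{-12 + 12}{3 \cdot 12}} = \frac{1}{\left(-71\right) 108 + \frac{1}{3} \cdot \frac{1}{12} \cdot 0} = \frac{1}{-7668 + 0} = \frac{1}{-7668} = - \frac{1}{7668}$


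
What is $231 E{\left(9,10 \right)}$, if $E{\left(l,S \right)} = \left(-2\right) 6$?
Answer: $-2772$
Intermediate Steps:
$E{\left(l,S \right)} = -12$
$231 E{\left(9,10 \right)} = 231 \left(-12\right) = -2772$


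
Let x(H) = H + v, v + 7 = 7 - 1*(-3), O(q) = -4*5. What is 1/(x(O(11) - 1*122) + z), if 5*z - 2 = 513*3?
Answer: 5/846 ≈ 0.0059102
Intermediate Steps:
O(q) = -20
v = 3 (v = -7 + (7 - 1*(-3)) = -7 + (7 + 3) = -7 + 10 = 3)
x(H) = 3 + H (x(H) = H + 3 = 3 + H)
z = 1541/5 (z = 2/5 + (513*3)/5 = 2/5 + (1/5)*1539 = 2/5 + 1539/5 = 1541/5 ≈ 308.20)
1/(x(O(11) - 1*122) + z) = 1/((3 + (-20 - 1*122)) + 1541/5) = 1/((3 + (-20 - 122)) + 1541/5) = 1/((3 - 142) + 1541/5) = 1/(-139 + 1541/5) = 1/(846/5) = 5/846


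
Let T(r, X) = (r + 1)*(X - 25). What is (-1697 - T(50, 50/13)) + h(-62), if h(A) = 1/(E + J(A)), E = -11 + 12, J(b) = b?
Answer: -490209/793 ≈ -618.17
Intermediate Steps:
T(r, X) = (1 + r)*(-25 + X)
E = 1
h(A) = 1/(1 + A)
(-1697 - T(50, 50/13)) + h(-62) = (-1697 - (-25 + 50/13 - 25*50 + (50/13)*50)) + 1/(1 - 62) = (-1697 - (-25 + 50*(1/13) - 1250 + (50*(1/13))*50)) + 1/(-61) = (-1697 - (-25 + 50/13 - 1250 + (50/13)*50)) - 1/61 = (-1697 - (-25 + 50/13 - 1250 + 2500/13)) - 1/61 = (-1697 - 1*(-14025/13)) - 1/61 = (-1697 + 14025/13) - 1/61 = -8036/13 - 1/61 = -490209/793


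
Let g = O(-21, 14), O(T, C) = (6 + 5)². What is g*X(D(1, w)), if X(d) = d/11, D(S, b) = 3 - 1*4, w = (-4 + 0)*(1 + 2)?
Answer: -11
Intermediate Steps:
w = -12 (w = -4*3 = -12)
O(T, C) = 121 (O(T, C) = 11² = 121)
D(S, b) = -1 (D(S, b) = 3 - 4 = -1)
X(d) = d/11 (X(d) = d*(1/11) = d/11)
g = 121
g*X(D(1, w)) = 121*((1/11)*(-1)) = 121*(-1/11) = -11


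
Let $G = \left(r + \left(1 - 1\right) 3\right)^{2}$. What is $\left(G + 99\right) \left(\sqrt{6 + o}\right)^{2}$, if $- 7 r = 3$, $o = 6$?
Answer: $\frac{58320}{49} \approx 1190.2$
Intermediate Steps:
$r = - \frac{3}{7}$ ($r = \left(- \frac{1}{7}\right) 3 = - \frac{3}{7} \approx -0.42857$)
$G = \frac{9}{49}$ ($G = \left(- \frac{3}{7} + \left(1 - 1\right) 3\right)^{2} = \left(- \frac{3}{7} + 0 \cdot 3\right)^{2} = \left(- \frac{3}{7} + 0\right)^{2} = \left(- \frac{3}{7}\right)^{2} = \frac{9}{49} \approx 0.18367$)
$\left(G + 99\right) \left(\sqrt{6 + o}\right)^{2} = \left(\frac{9}{49} + 99\right) \left(\sqrt{6 + 6}\right)^{2} = \frac{4860 \left(\sqrt{12}\right)^{2}}{49} = \frac{4860 \left(2 \sqrt{3}\right)^{2}}{49} = \frac{4860}{49} \cdot 12 = \frac{58320}{49}$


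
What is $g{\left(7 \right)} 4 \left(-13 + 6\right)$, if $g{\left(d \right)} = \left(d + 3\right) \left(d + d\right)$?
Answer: $-3920$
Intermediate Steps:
$g{\left(d \right)} = 2 d \left(3 + d\right)$ ($g{\left(d \right)} = \left(3 + d\right) 2 d = 2 d \left(3 + d\right)$)
$g{\left(7 \right)} 4 \left(-13 + 6\right) = 2 \cdot 7 \left(3 + 7\right) 4 \left(-13 + 6\right) = 2 \cdot 7 \cdot 10 \cdot 4 \left(-7\right) = 140 \cdot 4 \left(-7\right) = 560 \left(-7\right) = -3920$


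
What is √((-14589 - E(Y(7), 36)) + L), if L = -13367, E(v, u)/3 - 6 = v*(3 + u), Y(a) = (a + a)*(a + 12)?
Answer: 2*I*√14774 ≈ 243.1*I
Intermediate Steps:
Y(a) = 2*a*(12 + a) (Y(a) = (2*a)*(12 + a) = 2*a*(12 + a))
E(v, u) = 18 + 3*v*(3 + u) (E(v, u) = 18 + 3*(v*(3 + u)) = 18 + 3*v*(3 + u))
√((-14589 - E(Y(7), 36)) + L) = √((-14589 - (18 + 9*(2*7*(12 + 7)) + 3*36*(2*7*(12 + 7)))) - 13367) = √((-14589 - (18 + 9*(2*7*19) + 3*36*(2*7*19))) - 13367) = √((-14589 - (18 + 9*266 + 3*36*266)) - 13367) = √((-14589 - (18 + 2394 + 28728)) - 13367) = √((-14589 - 1*31140) - 13367) = √((-14589 - 31140) - 13367) = √(-45729 - 13367) = √(-59096) = 2*I*√14774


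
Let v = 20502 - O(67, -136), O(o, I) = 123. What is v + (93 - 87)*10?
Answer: 20439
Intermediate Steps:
v = 20379 (v = 20502 - 1*123 = 20502 - 123 = 20379)
v + (93 - 87)*10 = 20379 + (93 - 87)*10 = 20379 + 6*10 = 20379 + 60 = 20439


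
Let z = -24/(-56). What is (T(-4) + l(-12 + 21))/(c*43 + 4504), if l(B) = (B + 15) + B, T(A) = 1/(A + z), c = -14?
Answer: 409/48775 ≈ 0.0083854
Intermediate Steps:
z = 3/7 (z = -24*(-1/56) = 3/7 ≈ 0.42857)
T(A) = 1/(3/7 + A) (T(A) = 1/(A + 3/7) = 1/(3/7 + A))
l(B) = 15 + 2*B (l(B) = (15 + B) + B = 15 + 2*B)
(T(-4) + l(-12 + 21))/(c*43 + 4504) = (7/(3 + 7*(-4)) + (15 + 2*(-12 + 21)))/(-14*43 + 4504) = (7/(3 - 28) + (15 + 2*9))/(-602 + 4504) = (7/(-25) + (15 + 18))/3902 = (7*(-1/25) + 33)*(1/3902) = (-7/25 + 33)*(1/3902) = (818/25)*(1/3902) = 409/48775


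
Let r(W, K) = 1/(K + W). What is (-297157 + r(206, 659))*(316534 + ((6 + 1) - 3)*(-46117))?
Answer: -33946350821064/865 ≈ -3.9244e+10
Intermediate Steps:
(-297157 + r(206, 659))*(316534 + ((6 + 1) - 3)*(-46117)) = (-297157 + 1/(659 + 206))*(316534 + ((6 + 1) - 3)*(-46117)) = (-297157 + 1/865)*(316534 + (7 - 3)*(-46117)) = (-297157 + 1/865)*(316534 + 4*(-46117)) = -257040804*(316534 - 184468)/865 = -257040804/865*132066 = -33946350821064/865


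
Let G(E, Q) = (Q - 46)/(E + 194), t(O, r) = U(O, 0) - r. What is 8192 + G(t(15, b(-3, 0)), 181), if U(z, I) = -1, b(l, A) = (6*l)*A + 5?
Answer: 1540231/188 ≈ 8192.7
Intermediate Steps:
b(l, A) = 5 + 6*A*l (b(l, A) = 6*A*l + 5 = 5 + 6*A*l)
t(O, r) = -1 - r
G(E, Q) = (-46 + Q)/(194 + E)
8192 + G(t(15, b(-3, 0)), 181) = 8192 + (-46 + 181)/(194 + (-1 - (5 + 6*0*(-3)))) = 8192 + 135/(194 + (-1 - (5 + 0))) = 8192 + 135/(194 + (-1 - 1*5)) = 8192 + 135/(194 + (-1 - 5)) = 8192 + 135/(194 - 6) = 8192 + 135/188 = 1540231/188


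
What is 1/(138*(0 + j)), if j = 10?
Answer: 1/1380 ≈ 0.00072464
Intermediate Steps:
1/(138*(0 + j)) = 1/(138*(0 + 10)) = 1/(138*10) = 1/1380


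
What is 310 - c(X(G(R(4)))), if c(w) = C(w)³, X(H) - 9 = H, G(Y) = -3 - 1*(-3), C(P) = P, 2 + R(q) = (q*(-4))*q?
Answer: -419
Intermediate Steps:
R(q) = -2 - 4*q² (R(q) = -2 + (q*(-4))*q = -2 + (-4*q)*q = -2 - 4*q²)
G(Y) = 0 (G(Y) = -3 + 3 = 0)
X(H) = 9 + H
c(w) = w³
310 - c(X(G(R(4)))) = 310 - (9 + 0)³ = 310 - 1*9³ = 310 - 1*729 = 310 - 729 = -419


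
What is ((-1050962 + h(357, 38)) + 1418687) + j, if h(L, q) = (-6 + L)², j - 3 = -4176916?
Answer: -3685987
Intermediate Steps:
j = -4176913 (j = 3 - 4176916 = -4176913)
((-1050962 + h(357, 38)) + 1418687) + j = ((-1050962 + (-6 + 357)²) + 1418687) - 4176913 = ((-1050962 + 351²) + 1418687) - 4176913 = ((-1050962 + 123201) + 1418687) - 4176913 = (-927761 + 1418687) - 4176913 = 490926 - 4176913 = -3685987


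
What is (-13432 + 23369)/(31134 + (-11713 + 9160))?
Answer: 9937/28581 ≈ 0.34768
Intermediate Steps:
(-13432 + 23369)/(31134 + (-11713 + 9160)) = 9937/(31134 - 2553) = 9937/28581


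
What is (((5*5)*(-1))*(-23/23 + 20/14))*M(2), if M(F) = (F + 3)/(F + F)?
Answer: -375/28 ≈ -13.393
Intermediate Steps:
M(F) = (3 + F)/(2*F) (M(F) = (3 + F)/((2*F)) = (3 + F)*(1/(2*F)) = (3 + F)/(2*F))
(((5*5)*(-1))*(-23/23 + 20/14))*M(2) = (((5*5)*(-1))*(-23/23 + 20/14))*((½)*(3 + 2)/2) = ((25*(-1))*(-23*1/23 + 20*(1/14)))*((½)*(½)*5) = -25*(-1 + 10/7)*(5/4) = -25*3/7*(5/4) = -75/7*5/4 = -375/28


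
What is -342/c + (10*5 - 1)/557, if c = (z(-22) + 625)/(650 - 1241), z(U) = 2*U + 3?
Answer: 56305285/162644 ≈ 346.19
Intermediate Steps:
z(U) = 3 + 2*U
c = -584/591 (c = ((3 + 2*(-22)) + 625)/(650 - 1241) = ((3 - 44) + 625)/(-591) = (-41 + 625)*(-1/591) = 584*(-1/591) = -584/591 ≈ -0.98816)
-342/c + (10*5 - 1)/557 = -342/(-584/591) + (10*5 - 1)/557 = -342*(-591/584) + (50 - 1)*(1/557) = 101061/292 + 49*(1/557) = 101061/292 + 49/557 = 56305285/162644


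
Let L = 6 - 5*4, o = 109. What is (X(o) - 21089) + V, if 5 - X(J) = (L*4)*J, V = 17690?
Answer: 2710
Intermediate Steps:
L = -14 (L = 6 - 20 = -14)
X(J) = 5 + 56*J (X(J) = 5 - (-14*4)*J = 5 - (-56)*J = 5 + 56*J)
(X(o) - 21089) + V = ((5 + 56*109) - 21089) + 17690 = ((5 + 6104) - 21089) + 17690 = (6109 - 21089) + 17690 = -14980 + 17690 = 2710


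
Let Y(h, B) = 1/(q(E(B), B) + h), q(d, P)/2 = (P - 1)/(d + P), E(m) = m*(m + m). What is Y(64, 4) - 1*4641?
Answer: -1786779/385 ≈ -4641.0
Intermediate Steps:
E(m) = 2*m**2 (E(m) = m*(2*m) = 2*m**2)
q(d, P) = 2*(-1 + P)/(P + d) (q(d, P) = 2*((P - 1)/(d + P)) = 2*((-1 + P)/(P + d)) = 2*(-1 + P)/(P + d))
Y(h, B) = 1/(h + 2*(-1 + B)/(B + 2*B**2)) (Y(h, B) = 1/(2*(-1 + B)/(B + 2*B**2) + h) = 1/(h + 2*(-1 + B)/(B + 2*B**2)))
Y(64, 4) - 1*4641 = 4*(1 + 2*4)/(-2 + 2*4 + 4*64*(1 + 2*4)) - 1*4641 = 4*(1 + 8)/(-2 + 8 + 4*64*(1 + 8)) - 4641 = 4*9/(-2 + 8 + 4*64*9) - 4641 = 4*9/(-2 + 8 + 2304) - 4641 = 4*9/2310 - 4641 = 4*(1/2310)*9 - 4641 = 6/385 - 4641 = -1786779/385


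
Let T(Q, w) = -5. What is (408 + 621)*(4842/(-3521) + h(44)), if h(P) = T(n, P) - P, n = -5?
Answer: -26073537/503 ≈ -51836.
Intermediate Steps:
h(P) = -5 - P
(408 + 621)*(4842/(-3521) + h(44)) = (408 + 621)*(4842/(-3521) + (-5 - 1*44)) = 1029*(4842*(-1/3521) + (-5 - 44)) = 1029*(-4842/3521 - 49) = 1029*(-177371/3521) = -26073537/503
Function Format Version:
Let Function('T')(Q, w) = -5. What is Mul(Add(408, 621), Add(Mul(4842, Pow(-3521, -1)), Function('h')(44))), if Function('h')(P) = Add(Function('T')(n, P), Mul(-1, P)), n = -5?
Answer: Rational(-26073537, 503) ≈ -51836.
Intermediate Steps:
Function('h')(P) = Add(-5, Mul(-1, P))
Mul(Add(408, 621), Add(Mul(4842, Pow(-3521, -1)), Function('h')(44))) = Mul(Add(408, 621), Add(Mul(4842, Pow(-3521, -1)), Add(-5, Mul(-1, 44)))) = Mul(1029, Add(Mul(4842, Rational(-1, 3521)), Add(-5, -44))) = Mul(1029, Add(Rational(-4842, 3521), -49)) = Mul(1029, Rational(-177371, 3521)) = Rational(-26073537, 503)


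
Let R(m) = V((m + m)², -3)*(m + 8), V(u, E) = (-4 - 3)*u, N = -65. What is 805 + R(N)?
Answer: 6743905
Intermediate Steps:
V(u, E) = -7*u
R(m) = -28*m²*(8 + m) (R(m) = (-7*(m + m)²)*(m + 8) = (-7*4*m²)*(8 + m) = (-28*m²)*(8 + m) = -28*m²*(8 + m))
805 + R(N) = 805 + 28*(-65)²*(-8 - 1*(-65)) = 805 + 28*4225*(-8 + 65) = 805 + 28*4225*57 = 805 + 6743100 = 6743905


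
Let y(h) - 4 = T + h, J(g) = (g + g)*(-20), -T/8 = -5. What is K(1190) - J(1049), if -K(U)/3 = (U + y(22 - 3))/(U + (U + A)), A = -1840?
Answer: 7551547/180 ≈ 41953.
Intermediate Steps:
T = 40 (T = -8*(-5) = 40)
J(g) = -40*g (J(g) = (2*g)*(-20) = -40*g)
y(h) = 44 + h (y(h) = 4 + (40 + h) = 44 + h)
K(U) = -3*(63 + U)/(-1840 + 2*U) (K(U) = -3*(U + (44 + (22 - 3)))/(U + (U - 1840)) = -3*(U + (44 + 19))/(U + (-1840 + U)) = -3*(U + 63)/(-1840 + 2*U) = -3*(63 + U)/(-1840 + 2*U))
K(1190) - J(1049) = 3*(-63 - 1*1190)/(2*(-920 + 1190)) - (-40)*1049 = (3/2)*(-63 - 1190)/270 - 1*(-41960) = (3/2)*(1/270)*(-1253) + 41960 = -1253/180 + 41960 = 7551547/180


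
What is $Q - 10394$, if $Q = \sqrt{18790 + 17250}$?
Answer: $-10394 + 2 \sqrt{9010} \approx -10204.0$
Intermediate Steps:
$Q = 2 \sqrt{9010}$ ($Q = \sqrt{36040} = 2 \sqrt{9010} \approx 189.84$)
$Q - 10394 = 2 \sqrt{9010} - 10394 = -10394 + 2 \sqrt{9010}$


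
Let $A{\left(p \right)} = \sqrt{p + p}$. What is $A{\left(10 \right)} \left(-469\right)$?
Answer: $- 938 \sqrt{5} \approx -2097.4$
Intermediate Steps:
$A{\left(p \right)} = \sqrt{2} \sqrt{p}$ ($A{\left(p \right)} = \sqrt{2 p} = \sqrt{2} \sqrt{p}$)
$A{\left(10 \right)} \left(-469\right) = \sqrt{2} \sqrt{10} \left(-469\right) = 2 \sqrt{5} \left(-469\right) = - 938 \sqrt{5}$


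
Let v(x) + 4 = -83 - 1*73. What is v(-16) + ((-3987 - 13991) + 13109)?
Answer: -5029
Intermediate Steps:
v(x) = -160 (v(x) = -4 + (-83 - 1*73) = -4 + (-83 - 73) = -4 - 156 = -160)
v(-16) + ((-3987 - 13991) + 13109) = -160 + ((-3987 - 13991) + 13109) = -160 + (-17978 + 13109) = -160 - 4869 = -5029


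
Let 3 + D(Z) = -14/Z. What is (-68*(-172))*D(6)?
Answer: -187136/3 ≈ -62379.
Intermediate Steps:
D(Z) = -3 - 14/Z
(-68*(-172))*D(6) = (-68*(-172))*(-3 - 14/6) = 11696*(-3 - 14*⅙) = 11696*(-3 - 7/3) = 11696*(-16/3) = -187136/3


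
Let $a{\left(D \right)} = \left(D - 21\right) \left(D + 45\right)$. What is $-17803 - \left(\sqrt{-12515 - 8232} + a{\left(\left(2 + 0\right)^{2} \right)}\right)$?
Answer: $-16970 - i \sqrt{20747} \approx -16970.0 - 144.04 i$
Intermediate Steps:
$a{\left(D \right)} = \left(-21 + D\right) \left(45 + D\right)$
$-17803 - \left(\sqrt{-12515 - 8232} + a{\left(\left(2 + 0\right)^{2} \right)}\right) = -17803 - \left(\sqrt{-12515 - 8232} + \left(-945 + \left(\left(2 + 0\right)^{2}\right)^{2} + 24 \left(2 + 0\right)^{2}\right)\right) = -17803 - \left(\sqrt{-20747} + \left(-945 + \left(2^{2}\right)^{2} + 24 \cdot 2^{2}\right)\right) = -17803 - \left(i \sqrt{20747} + \left(-945 + 4^{2} + 24 \cdot 4\right)\right) = -17803 - \left(i \sqrt{20747} + \left(-945 + 16 + 96\right)\right) = -17803 - \left(i \sqrt{20747} - 833\right) = -17803 - \left(-833 + i \sqrt{20747}\right) = -17803 + \left(833 - i \sqrt{20747}\right) = -16970 - i \sqrt{20747}$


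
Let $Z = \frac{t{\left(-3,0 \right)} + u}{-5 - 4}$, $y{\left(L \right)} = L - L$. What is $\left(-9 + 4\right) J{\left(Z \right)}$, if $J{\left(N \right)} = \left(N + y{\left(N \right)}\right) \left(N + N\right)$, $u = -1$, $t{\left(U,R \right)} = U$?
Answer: $- \frac{160}{81} \approx -1.9753$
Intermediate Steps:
$y{\left(L \right)} = 0$
$Z = \frac{4}{9}$ ($Z = \frac{-3 - 1}{-5 - 4} = - \frac{4}{-9} = \left(-4\right) \left(- \frac{1}{9}\right) = \frac{4}{9} \approx 0.44444$)
$J{\left(N \right)} = 2 N^{2}$ ($J{\left(N \right)} = \left(N + 0\right) \left(N + N\right) = N 2 N = 2 N^{2}$)
$\left(-9 + 4\right) J{\left(Z \right)} = \left(-9 + 4\right) 2 \left(\frac{4}{9}\right)^{2} = - 5 \cdot 2 \cdot \frac{16}{81} = \left(-5\right) \frac{32}{81} = - \frac{160}{81}$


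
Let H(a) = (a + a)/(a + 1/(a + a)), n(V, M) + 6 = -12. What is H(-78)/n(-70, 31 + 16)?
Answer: -1352/12169 ≈ -0.11110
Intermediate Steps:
n(V, M) = -18 (n(V, M) = -6 - 12 = -18)
H(a) = 2*a/(a + 1/(2*a)) (H(a) = (2*a)/(a + 1/(2*a)) = 2*a/(a + 1/(2*a)))
H(-78)/n(-70, 31 + 16) = (4*(-78)²/(1 + 2*(-78)²))/(-18) = (4*6084/(1 + 2*6084))*(-1/18) = (4*6084/(1 + 12168))*(-1/18) = (4*6084/12169)*(-1/18) = (4*6084*(1/12169))*(-1/18) = (24336/12169)*(-1/18) = -1352/12169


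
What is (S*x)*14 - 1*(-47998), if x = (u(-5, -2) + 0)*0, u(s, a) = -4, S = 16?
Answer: 47998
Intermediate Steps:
x = 0 (x = (-4 + 0)*0 = -4*0 = 0)
(S*x)*14 - 1*(-47998) = (16*0)*14 - 1*(-47998) = 0*14 + 47998 = 0 + 47998 = 47998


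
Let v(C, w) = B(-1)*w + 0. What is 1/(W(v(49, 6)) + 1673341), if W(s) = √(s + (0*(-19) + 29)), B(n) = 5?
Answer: 1673341/2800070102222 - √59/2800070102222 ≈ 5.9760e-7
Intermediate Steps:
v(C, w) = 5*w (v(C, w) = 5*w + 0 = 5*w)
W(s) = √(29 + s) (W(s) = √(s + (0 + 29)) = √(s + 29) = √(29 + s))
1/(W(v(49, 6)) + 1673341) = 1/(√(29 + 5*6) + 1673341) = 1/(√(29 + 30) + 1673341) = 1/(√59 + 1673341) = 1/(1673341 + √59)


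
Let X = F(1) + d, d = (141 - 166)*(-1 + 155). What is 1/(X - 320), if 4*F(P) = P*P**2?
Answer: -4/16679 ≈ -0.00023982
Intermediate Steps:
F(P) = P**3/4 (F(P) = (P*P**2)/4 = P**3/4)
d = -3850 (d = -25*154 = -3850)
X = -15399/4 (X = (1/4)*1**3 - 3850 = (1/4)*1 - 3850 = 1/4 - 3850 = -15399/4 ≈ -3849.8)
1/(X - 320) = 1/(-15399/4 - 320) = 1/(-16679/4) = -4/16679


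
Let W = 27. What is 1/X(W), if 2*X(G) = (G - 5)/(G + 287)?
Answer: 314/11 ≈ 28.545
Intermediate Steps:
X(G) = (-5 + G)/(2*(287 + G)) (X(G) = ((G - 5)/(G + 287))/2 = ((-5 + G)/(287 + G))/2 = (-5 + G)/(2*(287 + G)))
1/X(W) = 1/((-5 + 27)/(2*(287 + 27))) = 1/((1/2)*22/314) = 1/((1/2)*(1/314)*22) = 1/(11/314) = 314/11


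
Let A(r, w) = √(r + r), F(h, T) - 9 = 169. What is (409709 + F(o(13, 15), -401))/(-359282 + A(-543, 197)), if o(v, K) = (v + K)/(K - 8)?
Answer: -73632510567/64541778305 - 409887*I*√1086/129083556610 ≈ -1.1409 - 0.00010464*I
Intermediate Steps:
o(v, K) = (K + v)/(-8 + K)
F(h, T) = 178 (F(h, T) = 9 + 169 = 178)
A(r, w) = √2*√r (A(r, w) = √(2*r) = √2*√r)
(409709 + F(o(13, 15), -401))/(-359282 + A(-543, 197)) = (409709 + 178)/(-359282 + √2*√(-543)) = 409887/(-359282 + √2*(I*√543)) = 409887/(-359282 + I*√1086)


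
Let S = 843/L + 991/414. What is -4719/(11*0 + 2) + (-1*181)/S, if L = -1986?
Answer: -661523667/269854 ≈ -2451.4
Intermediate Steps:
S = 134927/68517 (S = 843/(-1986) + 991/414 = 843*(-1/1986) + 991*(1/414) = -281/662 + 991/414 = 134927/68517 ≈ 1.9692)
-4719/(11*0 + 2) + (-1*181)/S = -4719/(11*0 + 2) + (-1*181)/(134927/68517) = -4719/(0 + 2) - 181*68517/134927 = -4719/2 - 12401577/134927 = -661523667/269854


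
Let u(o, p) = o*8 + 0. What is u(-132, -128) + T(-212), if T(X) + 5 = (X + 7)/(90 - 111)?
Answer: -22076/21 ≈ -1051.2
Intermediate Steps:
T(X) = -16/3 - X/21 (T(X) = -5 + (X + 7)/(90 - 111) = -5 + (7 + X)/(-21) = -5 + (7 + X)*(-1/21) = -5 + (-⅓ - X/21) = -16/3 - X/21)
u(o, p) = 8*o (u(o, p) = 8*o + 0 = 8*o)
u(-132, -128) + T(-212) = 8*(-132) + (-16/3 - 1/21*(-212)) = -1056 + (-16/3 + 212/21) = -1056 + 100/21 = -22076/21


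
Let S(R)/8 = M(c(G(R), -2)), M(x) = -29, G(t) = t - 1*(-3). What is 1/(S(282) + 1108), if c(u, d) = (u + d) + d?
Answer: 1/876 ≈ 0.0011416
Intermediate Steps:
G(t) = 3 + t (G(t) = t + 3 = 3 + t)
c(u, d) = u + 2*d (c(u, d) = (d + u) + d = u + 2*d)
S(R) = -232 (S(R) = 8*(-29) = -232)
1/(S(282) + 1108) = 1/(-232 + 1108) = 1/876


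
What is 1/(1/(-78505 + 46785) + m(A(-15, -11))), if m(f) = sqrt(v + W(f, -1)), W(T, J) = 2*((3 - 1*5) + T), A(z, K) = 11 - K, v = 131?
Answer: 31720/172053086399 + 3018475200*sqrt(19)/172053086399 ≈ 0.076472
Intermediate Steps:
W(T, J) = -4 + 2*T (W(T, J) = 2*((3 - 5) + T) = 2*(-2 + T) = -4 + 2*T)
m(f) = sqrt(127 + 2*f) (m(f) = sqrt(131 + (-4 + 2*f)) = sqrt(127 + 2*f))
1/(1/(-78505 + 46785) + m(A(-15, -11))) = 1/(1/(-78505 + 46785) + sqrt(127 + 2*(11 - 1*(-11)))) = 1/(1/(-31720) + sqrt(127 + 2*(11 + 11))) = 1/(-1/31720 + sqrt(127 + 2*22)) = 1/(-1/31720 + sqrt(127 + 44)) = 1/(-1/31720 + sqrt(171)) = 1/(-1/31720 + 3*sqrt(19))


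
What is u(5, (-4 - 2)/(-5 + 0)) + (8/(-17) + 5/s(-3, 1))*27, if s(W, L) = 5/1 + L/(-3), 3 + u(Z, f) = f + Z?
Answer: 23113/1190 ≈ 19.423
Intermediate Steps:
u(Z, f) = -3 + Z + f (u(Z, f) = -3 + (f + Z) = -3 + (Z + f) = -3 + Z + f)
s(W, L) = 5 - L/3 (s(W, L) = 5*1 + L*(-⅓) = 5 - L/3)
u(5, (-4 - 2)/(-5 + 0)) + (8/(-17) + 5/s(-3, 1))*27 = (-3 + 5 + (-4 - 2)/(-5 + 0)) + (8/(-17) + 5/(5 - ⅓*1))*27 = (-3 + 5 - 6/(-5)) + (8*(-1/17) + 5/(5 - ⅓))*27 = (-3 + 5 - 6*(-⅕)) + (-8/17 + 5/(14/3))*27 = (-3 + 5 + 6/5) + (-8/17 + 5*(3/14))*27 = 16/5 + (-8/17 + 15/14)*27 = 16/5 + (143/238)*27 = 16/5 + 3861/238 = 23113/1190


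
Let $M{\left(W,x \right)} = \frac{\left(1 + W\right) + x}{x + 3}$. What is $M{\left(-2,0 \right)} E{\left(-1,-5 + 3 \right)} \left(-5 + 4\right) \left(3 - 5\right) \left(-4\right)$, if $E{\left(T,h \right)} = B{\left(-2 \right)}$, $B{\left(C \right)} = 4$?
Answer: $\frac{32}{3} \approx 10.667$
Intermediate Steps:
$M{\left(W,x \right)} = \frac{1 + W + x}{3 + x}$
$E{\left(T,h \right)} = 4$
$M{\left(-2,0 \right)} E{\left(-1,-5 + 3 \right)} \left(-5 + 4\right) \left(3 - 5\right) \left(-4\right) = \frac{1 - 2 + 0}{3 + 0} \cdot 4 \left(-5 + 4\right) \left(3 - 5\right) \left(-4\right) = \frac{1}{3} \left(-1\right) 4 \left(- \left(-2\right) \left(-4\right)\right) = \frac{1}{3} \left(-1\right) 4 \left(\left(-1\right) 8\right) = \left(- \frac{1}{3}\right) 4 \left(-8\right) = \left(- \frac{4}{3}\right) \left(-8\right) = \frac{32}{3}$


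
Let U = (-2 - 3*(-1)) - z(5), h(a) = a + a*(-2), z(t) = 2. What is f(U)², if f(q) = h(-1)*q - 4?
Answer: 25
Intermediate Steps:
h(a) = -a (h(a) = a - 2*a = -a)
U = -1 (U = (-2 - 3*(-1)) - 1*2 = (-2 - 1*(-3)) - 2 = (-2 + 3) - 2 = 1 - 2 = -1)
f(q) = -4 + q (f(q) = (-1*(-1))*q - 4 = 1*q - 4 = q - 4 = -4 + q)
f(U)² = (-4 - 1)² = (-5)² = 25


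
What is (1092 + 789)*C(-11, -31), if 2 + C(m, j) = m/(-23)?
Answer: -65835/23 ≈ -2862.4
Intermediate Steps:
C(m, j) = -2 - m/23 (C(m, j) = -2 + m/(-23) = -2 + m*(-1/23) = -2 - m/23)
(1092 + 789)*C(-11, -31) = (1092 + 789)*(-2 - 1/23*(-11)) = 1881*(-2 + 11/23) = 1881*(-35/23) = -65835/23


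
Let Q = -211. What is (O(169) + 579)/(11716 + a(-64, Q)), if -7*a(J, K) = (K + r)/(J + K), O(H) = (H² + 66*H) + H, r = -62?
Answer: 258775/74927 ≈ 3.4537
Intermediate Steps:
O(H) = H² + 67*H
a(J, K) = -(-62 + K)/(7*(J + K)) (a(J, K) = -(K - 62)/(7*(J + K)) = -(-62 + K)/(7*(J + K)))
(O(169) + 579)/(11716 + a(-64, Q)) = (169*(67 + 169) + 579)/(11716 + (62 - 1*(-211))/(7*(-64 - 211))) = (169*236 + 579)/(11716 + (⅐)*(62 + 211)/(-275)) = (39884 + 579)/(11716 + (⅐)*(-1/275)*273) = 40463/(11716 - 39/275) = 40463/(3221861/275) = 40463*(275/3221861) = 258775/74927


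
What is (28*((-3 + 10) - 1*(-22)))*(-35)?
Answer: -28420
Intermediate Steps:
(28*((-3 + 10) - 1*(-22)))*(-35) = (28*(7 + 22))*(-35) = (28*29)*(-35) = 812*(-35) = -28420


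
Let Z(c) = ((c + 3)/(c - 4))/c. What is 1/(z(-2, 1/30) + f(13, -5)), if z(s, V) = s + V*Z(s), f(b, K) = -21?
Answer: -360/8279 ≈ -0.043483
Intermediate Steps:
Z(c) = (3 + c)/(c*(-4 + c)) (Z(c) = ((3 + c)/(-4 + c))/c = (3 + c)/(c*(-4 + c)))
z(s, V) = s + V*(3 + s)/(s*(-4 + s)) (z(s, V) = s + V*((3 + s)/(s*(-4 + s))) = s + V*(3 + s)/(s*(-4 + s)))
1/(z(-2, 1/30) + f(13, -5)) = 1/(((3 - 2)/30 + (-2)²*(-4 - 2))/((-2)*(-4 - 2)) - 21) = 1/(-½*((1/30)*1 + 4*(-6))/(-6) - 21) = 1/(-½*(-⅙)*(1/30 - 24) - 21) = 1/(-½*(-⅙)*(-719/30) - 21) = 1/(-719/360 - 21) = 1/(-8279/360) = -360/8279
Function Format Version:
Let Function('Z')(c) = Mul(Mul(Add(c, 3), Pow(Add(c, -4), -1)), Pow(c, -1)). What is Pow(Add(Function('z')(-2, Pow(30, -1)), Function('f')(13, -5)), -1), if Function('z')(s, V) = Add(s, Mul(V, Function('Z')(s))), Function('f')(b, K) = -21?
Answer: Rational(-360, 8279) ≈ -0.043483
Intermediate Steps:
Function('Z')(c) = Mul(Pow(c, -1), Pow(Add(-4, c), -1), Add(3, c)) (Function('Z')(c) = Mul(Mul(Add(3, c), Pow(Add(-4, c), -1)), Pow(c, -1)) = Mul(Mul(Pow(Add(-4, c), -1), Add(3, c)), Pow(c, -1)) = Mul(Pow(c, -1), Pow(Add(-4, c), -1), Add(3, c)))
Function('z')(s, V) = Add(s, Mul(V, Pow(s, -1), Pow(Add(-4, s), -1), Add(3, s))) (Function('z')(s, V) = Add(s, Mul(V, Mul(Pow(s, -1), Pow(Add(-4, s), -1), Add(3, s)))) = Add(s, Mul(V, Pow(s, -1), Pow(Add(-4, s), -1), Add(3, s))))
Pow(Add(Function('z')(-2, Pow(30, -1)), Function('f')(13, -5)), -1) = Pow(Add(Mul(Pow(-2, -1), Pow(Add(-4, -2), -1), Add(Mul(Pow(30, -1), Add(3, -2)), Mul(Pow(-2, 2), Add(-4, -2)))), -21), -1) = Pow(Add(Mul(Rational(-1, 2), Pow(-6, -1), Add(Mul(Rational(1, 30), 1), Mul(4, -6))), -21), -1) = Pow(Add(Mul(Rational(-1, 2), Rational(-1, 6), Add(Rational(1, 30), -24)), -21), -1) = Pow(Add(Mul(Rational(-1, 2), Rational(-1, 6), Rational(-719, 30)), -21), -1) = Pow(Add(Rational(-719, 360), -21), -1) = Pow(Rational(-8279, 360), -1) = Rational(-360, 8279)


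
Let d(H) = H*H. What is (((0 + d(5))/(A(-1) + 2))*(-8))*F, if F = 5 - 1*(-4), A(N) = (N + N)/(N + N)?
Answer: -600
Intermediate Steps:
A(N) = 1 (A(N) = (2*N)/((2*N)) = (2*N)*(1/(2*N)) = 1)
d(H) = H²
F = 9 (F = 5 + 4 = 9)
(((0 + d(5))/(A(-1) + 2))*(-8))*F = (((0 + 5²)/(1 + 2))*(-8))*9 = (((0 + 25)/3)*(-8))*9 = ((25*(⅓))*(-8))*9 = ((25/3)*(-8))*9 = -200/3*9 = -600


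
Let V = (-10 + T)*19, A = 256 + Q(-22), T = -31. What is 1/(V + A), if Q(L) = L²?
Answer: -1/39 ≈ -0.025641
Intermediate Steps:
A = 740 (A = 256 + (-22)² = 256 + 484 = 740)
V = -779 (V = (-10 - 31)*19 = -41*19 = -779)
1/(V + A) = 1/(-779 + 740) = 1/(-39) = -1/39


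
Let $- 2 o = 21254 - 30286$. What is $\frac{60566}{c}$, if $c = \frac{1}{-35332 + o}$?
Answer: $-1866401856$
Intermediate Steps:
$o = 4516$ ($o = - \frac{21254 - 30286}{2} = \left(- \frac{1}{2}\right) \left(-9032\right) = 4516$)
$c = - \frac{1}{30816}$ ($c = \frac{1}{-35332 + 4516} = \frac{1}{-30816} = - \frac{1}{30816} \approx -3.2451 \cdot 10^{-5}$)
$\frac{60566}{c} = \frac{60566}{- \frac{1}{30816}} = 60566 \left(-30816\right) = -1866401856$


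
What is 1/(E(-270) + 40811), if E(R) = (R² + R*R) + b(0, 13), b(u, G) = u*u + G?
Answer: 1/186624 ≈ 5.3584e-6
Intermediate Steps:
b(u, G) = G + u² (b(u, G) = u² + G = G + u²)
E(R) = 13 + 2*R² (E(R) = (R² + R*R) + (13 + 0²) = (R² + R²) + (13 + 0) = 2*R² + 13 = 13 + 2*R²)
1/(E(-270) + 40811) = 1/((13 + 2*(-270)²) + 40811) = 1/((13 + 2*72900) + 40811) = 1/((13 + 145800) + 40811) = 1/(145813 + 40811) = 1/186624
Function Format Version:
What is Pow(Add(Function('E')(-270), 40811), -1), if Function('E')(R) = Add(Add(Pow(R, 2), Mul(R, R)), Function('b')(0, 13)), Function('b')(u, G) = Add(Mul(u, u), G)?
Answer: Rational(1, 186624) ≈ 5.3584e-6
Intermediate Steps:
Function('b')(u, G) = Add(G, Pow(u, 2)) (Function('b')(u, G) = Add(Pow(u, 2), G) = Add(G, Pow(u, 2)))
Function('E')(R) = Add(13, Mul(2, Pow(R, 2))) (Function('E')(R) = Add(Add(Pow(R, 2), Mul(R, R)), Add(13, Pow(0, 2))) = Add(Add(Pow(R, 2), Pow(R, 2)), Add(13, 0)) = Add(Mul(2, Pow(R, 2)), 13) = Add(13, Mul(2, Pow(R, 2))))
Pow(Add(Function('E')(-270), 40811), -1) = Pow(Add(Add(13, Mul(2, Pow(-270, 2))), 40811), -1) = Pow(Add(Add(13, Mul(2, 72900)), 40811), -1) = Pow(Add(Add(13, 145800), 40811), -1) = Pow(Add(145813, 40811), -1) = Pow(186624, -1) = Rational(1, 186624)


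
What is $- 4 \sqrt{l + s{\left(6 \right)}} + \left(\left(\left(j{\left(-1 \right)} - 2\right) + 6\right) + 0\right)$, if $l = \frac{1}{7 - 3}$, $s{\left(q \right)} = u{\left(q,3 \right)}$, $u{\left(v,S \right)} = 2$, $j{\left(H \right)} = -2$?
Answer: $-4$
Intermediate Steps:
$s{\left(q \right)} = 2$
$l = \frac{1}{4} \approx 0.25$
$- 4 \sqrt{l + s{\left(6 \right)}} + \left(\left(\left(j{\left(-1 \right)} - 2\right) + 6\right) + 0\right) = - 4 \sqrt{\frac{1}{4} + 2} + \left(\left(\left(-2 - 2\right) + 6\right) + 0\right) = - 4 \sqrt{\frac{9}{4}} + \left(\left(-4 + 6\right) + 0\right) = \left(-4\right) \frac{3}{2} + \left(2 + 0\right) = -6 + 2 = -4$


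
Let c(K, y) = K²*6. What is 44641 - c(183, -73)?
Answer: -156293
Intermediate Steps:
c(K, y) = 6*K²
44641 - c(183, -73) = 44641 - 6*183² = 44641 - 6*33489 = 44641 - 1*200934 = 44641 - 200934 = -156293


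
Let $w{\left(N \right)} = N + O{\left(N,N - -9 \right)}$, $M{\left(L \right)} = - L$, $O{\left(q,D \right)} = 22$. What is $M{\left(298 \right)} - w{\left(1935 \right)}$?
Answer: $-2255$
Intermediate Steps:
$w{\left(N \right)} = 22 + N$ ($w{\left(N \right)} = N + 22 = 22 + N$)
$M{\left(298 \right)} - w{\left(1935 \right)} = \left(-1\right) 298 - \left(22 + 1935\right) = -298 - 1957 = -2255$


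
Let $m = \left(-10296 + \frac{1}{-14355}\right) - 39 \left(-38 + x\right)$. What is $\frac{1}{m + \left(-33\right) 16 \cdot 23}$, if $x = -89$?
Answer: $- \frac{14355}{251025886} \approx -5.7185 \cdot 10^{-5}$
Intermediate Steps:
$m = - \frac{76698766}{14355}$ ($m = \left(-10296 + \frac{1}{-14355}\right) - 39 \left(-38 - 89\right) = \left(-10296 - \frac{1}{14355}\right) - -4953 = - \frac{147799081}{14355} + 4953 = - \frac{76698766}{14355} \approx -5343.0$)
$\frac{1}{m + \left(-33\right) 16 \cdot 23} = \frac{1}{- \frac{76698766}{14355} + \left(-33\right) 16 \cdot 23} = \frac{1}{- \frac{76698766}{14355} - 12144} = \frac{1}{- \frac{251025886}{14355}} = - \frac{14355}{251025886}$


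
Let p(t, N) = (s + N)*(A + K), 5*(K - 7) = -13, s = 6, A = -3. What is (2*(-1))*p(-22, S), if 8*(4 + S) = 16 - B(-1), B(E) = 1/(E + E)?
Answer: -91/8 ≈ -11.375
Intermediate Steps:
K = 22/5 (K = 7 + (⅕)*(-13) = 7 - 13/5 = 22/5 ≈ 4.4000)
B(E) = 1/(2*E)
S = -31/16 (S = -4 + (16 - 1/(2*(-1)))/8 = -4 + (16 - (-1)/2)/8 = -4 + (16 - 1*(-½))/8 = -4 + (16 + ½)/8 = -4 + (⅛)*(33/2) = -4 + 33/16 = -31/16 ≈ -1.9375)
p(t, N) = 42/5 + 7*N/5 (p(t, N) = (6 + N)*(-3 + 22/5) = (6 + N)*(7/5) = 42/5 + 7*N/5)
(2*(-1))*p(-22, S) = (2*(-1))*(42/5 + (7/5)*(-31/16)) = -2*(42/5 - 217/80) = -2*91/16 = -91/8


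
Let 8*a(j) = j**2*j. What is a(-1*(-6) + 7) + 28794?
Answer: 232549/8 ≈ 29069.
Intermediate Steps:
a(j) = j**3/8 (a(j) = (j**2*j)/8 = j**3/8)
a(-1*(-6) + 7) + 28794 = (-1*(-6) + 7)**3/8 + 28794 = (6 + 7)**3/8 + 28794 = (1/8)*13**3 + 28794 = (1/8)*2197 + 28794 = 2197/8 + 28794 = 232549/8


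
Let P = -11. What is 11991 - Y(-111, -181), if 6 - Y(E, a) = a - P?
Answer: 11815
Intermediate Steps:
Y(E, a) = -5 - a (Y(E, a) = 6 - (a - 1*(-11)) = 6 - (a + 11) = 6 - (11 + a) = 6 + (-11 - a) = -5 - a)
11991 - Y(-111, -181) = 11991 - (-5 - 1*(-181)) = 11991 - (-5 + 181) = 11991 - 1*176 = 11991 - 176 = 11815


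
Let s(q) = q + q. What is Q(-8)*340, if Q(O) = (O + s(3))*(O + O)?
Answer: 10880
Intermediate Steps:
s(q) = 2*q
Q(O) = 2*O*(6 + O) (Q(O) = (O + 2*3)*(O + O) = (O + 6)*(2*O) = (6 + O)*(2*O) = 2*O*(6 + O))
Q(-8)*340 = (2*(-8)*(6 - 8))*340 = (2*(-8)*(-2))*340 = 32*340 = 10880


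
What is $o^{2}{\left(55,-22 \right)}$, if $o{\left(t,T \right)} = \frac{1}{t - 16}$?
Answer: $\frac{1}{1521} \approx 0.00065746$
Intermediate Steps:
$o{\left(t,T \right)} = \frac{1}{-16 + t}$
$o^{2}{\left(55,-22 \right)} = \left(\frac{1}{-16 + 55}\right)^{2} = \left(\frac{1}{39}\right)^{2} = \frac{1}{1521}$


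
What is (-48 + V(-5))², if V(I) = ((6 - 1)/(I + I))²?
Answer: 36481/16 ≈ 2280.1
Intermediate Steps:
V(I) = 25/(4*I²) (V(I) = (5/((2*I)))² = (5*(1/(2*I)))² = (5/(2*I))² = 25/(4*I²))
(-48 + V(-5))² = (-48 + (25/4)/(-5)²)² = (-48 + (25/4)*(1/25))² = (-48 + ¼)² = (-191/4)² = 36481/16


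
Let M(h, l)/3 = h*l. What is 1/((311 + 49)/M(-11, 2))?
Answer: -11/60 ≈ -0.18333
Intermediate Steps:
M(h, l) = 3*h*l (M(h, l) = 3*(h*l) = 3*h*l)
1/((311 + 49)/M(-11, 2)) = 1/((311 + 49)/((3*(-11)*2))) = 1/(360/(-66)) = 1/(360*(-1/66)) = 1/(-60/11) = -11/60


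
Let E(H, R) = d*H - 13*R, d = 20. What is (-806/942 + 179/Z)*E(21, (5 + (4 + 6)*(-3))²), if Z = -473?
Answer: 2118320240/222783 ≈ 9508.5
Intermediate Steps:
E(H, R) = -13*R + 20*H (E(H, R) = 20*H - 13*R = -13*R + 20*H)
(-806/942 + 179/Z)*E(21, (5 + (4 + 6)*(-3))²) = (-806/942 + 179/(-473))*(-13*(5 + (4 + 6)*(-3))² + 20*21) = (-806*1/942 + 179*(-1/473))*(-13*(5 + 10*(-3))² + 420) = (-403/471 - 179/473)*(-13*(5 - 30)² + 420) = -274928*(-13*(-25)² + 420)/222783 = -274928*(-13*625 + 420)/222783 = -274928*(-8125 + 420)/222783 = -274928/222783*(-7705) = 2118320240/222783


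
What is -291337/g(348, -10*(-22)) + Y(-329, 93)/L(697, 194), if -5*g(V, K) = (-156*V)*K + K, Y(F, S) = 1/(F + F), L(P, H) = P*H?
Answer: -3240157330407/26565557449354 ≈ -0.12197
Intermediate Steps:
L(P, H) = H*P
Y(F, S) = 1/(2*F)
g(V, K) = -K/5 + 156*K*V/5 (g(V, K) = -((-156*V)*K + K)/5 = -(-156*K*V + K)/5 = -(K - 156*K*V)/5 = -K/5 + 156*K*V/5)
-291337/g(348, -10*(-22)) + Y(-329, 93)/L(697, 194) = -291337*1/(44*(-1 + 156*348)) + ((1/2)/(-329))/((194*697)) = -291337*1/(44*(-1 + 54288)) + ((1/2)*(-1/329))/135218 = -291337/((1/5)*220*54287) - 1/658*1/135218 = -291337/2388628 - 1/88973444 = -3240157330407/26565557449354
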